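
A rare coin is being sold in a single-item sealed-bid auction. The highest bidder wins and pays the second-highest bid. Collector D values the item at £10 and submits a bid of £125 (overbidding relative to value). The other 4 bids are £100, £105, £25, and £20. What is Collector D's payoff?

Highest competing bid: £105.
Collector D's bid £125 is the highest overall, so Collector D wins and pays the second-highest bid, £105.
Payoff = value − price = £10 − £105 = -£95.
Overbidding won the item at a price above value — truthful bidding would have avoided this loss.

Collector D's payoff: -£95.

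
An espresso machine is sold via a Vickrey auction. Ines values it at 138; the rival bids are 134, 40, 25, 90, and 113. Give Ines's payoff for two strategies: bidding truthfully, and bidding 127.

(a) 4  (b) 0

The highest competing bid is 134.
Bidding truthfully at 138: Ines has the top bid, wins, and pays the second-highest bid 134. Payoff = 138 − 134 = 4.
Bidding 127: the top bid is 134 (a rival), so Ines loses. Payoff = 0.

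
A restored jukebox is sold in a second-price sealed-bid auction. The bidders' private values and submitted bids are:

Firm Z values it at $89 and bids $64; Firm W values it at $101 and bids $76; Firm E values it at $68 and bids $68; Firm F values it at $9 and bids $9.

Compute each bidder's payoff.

Sorted high to low: Firm W $76; Firm E $68; Firm Z $64; Firm F $9.
Firm W has the top bid and wins; the price is the second-highest bid, $68.
Firm W's payoff = $101 − $68 = $33. All other bidders lose, so their payoff is 0.

Firm Z $0, Firm W $33, Firm E $0, Firm F $0.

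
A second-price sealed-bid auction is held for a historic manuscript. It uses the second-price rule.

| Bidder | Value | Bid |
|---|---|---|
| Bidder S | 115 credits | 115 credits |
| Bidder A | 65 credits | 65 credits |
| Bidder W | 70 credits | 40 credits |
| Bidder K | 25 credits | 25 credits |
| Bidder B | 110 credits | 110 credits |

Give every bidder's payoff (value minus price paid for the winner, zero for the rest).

Sorted high to low: Bidder S 115 credits > Bidder B 110 credits > Bidder A 65 credits > Bidder W 40 credits > Bidder K 25 credits.
Bidder S has the top bid and wins; the price is the second-highest bid, 110 credits.
Bidder S's payoff = 115 credits − 110 credits = 5 credits. All other bidders lose, so their payoff is 0.

Bidder S 5 credits, Bidder A 0 credits, Bidder W 0 credits, Bidder K 0 credits, Bidder B 0 credits.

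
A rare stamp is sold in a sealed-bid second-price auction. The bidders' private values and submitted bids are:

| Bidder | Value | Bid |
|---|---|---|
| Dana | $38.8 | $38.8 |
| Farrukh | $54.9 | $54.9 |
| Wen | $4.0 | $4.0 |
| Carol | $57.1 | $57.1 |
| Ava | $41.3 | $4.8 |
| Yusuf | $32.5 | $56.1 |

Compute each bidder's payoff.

Dana $0.0, Farrukh $0.0, Wen $0.0, Carol $1.0, Ava $0.0, Yusuf $0.0.

Ordered from highest: Carol $57.1; Yusuf $56.1; Farrukh $54.9; Dana $38.8; Ava $4.8; Wen $4.0.
Carol has the top bid and wins; the price is the second-highest bid, $56.1.
Carol's payoff = $57.1 − $56.1 = $1.0. All other bidders lose, so their payoff is 0.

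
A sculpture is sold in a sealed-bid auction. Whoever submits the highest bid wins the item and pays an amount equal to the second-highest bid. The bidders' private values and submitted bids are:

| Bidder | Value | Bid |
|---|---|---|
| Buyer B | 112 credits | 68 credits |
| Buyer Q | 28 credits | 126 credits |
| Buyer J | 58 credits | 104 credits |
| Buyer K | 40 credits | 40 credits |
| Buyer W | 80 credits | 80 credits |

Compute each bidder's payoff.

Ranking the bids: Buyer Q 126 credits > Buyer J 104 credits > Buyer W 80 credits > Buyer B 68 credits > Buyer K 40 credits.
Buyer Q has the top bid and wins; the price is the second-highest bid, 104 credits.
Buyer Q's payoff = 28 credits − 104 credits = -76 credits. All other bidders lose, so their payoff is 0.

Payoffs: Buyer B 0 credits, Buyer Q -76 credits, Buyer J 0 credits, Buyer K 0 credits, Buyer W 0 credits.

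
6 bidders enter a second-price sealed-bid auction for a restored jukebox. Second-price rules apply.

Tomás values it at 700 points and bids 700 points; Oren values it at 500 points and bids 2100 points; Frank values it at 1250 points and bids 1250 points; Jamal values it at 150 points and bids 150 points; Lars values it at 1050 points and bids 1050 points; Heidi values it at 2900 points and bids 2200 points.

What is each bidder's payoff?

Sorted high to low: Heidi 2200 points, then Oren 2100 points, then Frank 1250 points, then Lars 1050 points, then Tomás 700 points, then Jamal 150 points.
Heidi has the top bid and wins; the price is the second-highest bid, 2100 points.
Heidi's payoff = 2900 points − 2100 points = 800 points. All other bidders lose, so their payoff is 0.

Payoffs: Tomás 0 points, Oren 0 points, Frank 0 points, Jamal 0 points, Lars 0 points, Heidi 800 points.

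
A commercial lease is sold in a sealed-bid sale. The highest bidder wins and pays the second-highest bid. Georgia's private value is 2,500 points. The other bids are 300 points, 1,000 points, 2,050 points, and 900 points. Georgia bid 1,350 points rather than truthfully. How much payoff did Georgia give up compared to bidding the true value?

450 points

The highest competing bid is 2,050 points.
Bidding truthfully at 2,500 points: Georgia has the top bid, wins, and pays the second-highest bid 2,050 points. Payoff = 2,500 points − 2,050 points = 450 points.
Bidding 1,350 points: the top bid is 2,050 points (a rival), so Georgia loses. Payoff = 0 points.
Regret = truthful payoff − actual payoff = 450 points − 0 points = 450 points.
This is the dominant-strategy logic: truthful bidding weakly beats any alternative.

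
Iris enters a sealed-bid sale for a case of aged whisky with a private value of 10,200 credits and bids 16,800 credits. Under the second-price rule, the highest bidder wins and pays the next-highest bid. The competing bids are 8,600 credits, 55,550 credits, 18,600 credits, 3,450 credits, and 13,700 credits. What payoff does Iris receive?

0 credits

Highest competing bid: 55,550 credits.
Iris's bid 16,800 credits is not the highest, so Iris loses, pays nothing, and earns zero payoff.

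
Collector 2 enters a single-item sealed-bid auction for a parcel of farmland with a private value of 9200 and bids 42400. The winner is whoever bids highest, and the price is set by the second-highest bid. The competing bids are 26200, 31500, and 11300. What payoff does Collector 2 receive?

Highest competing bid: 31500.
Collector 2's bid 42400 is the highest overall, so Collector 2 wins and pays the second-highest bid, 31500.
Payoff = value − price = 9200 − 31500 = -22300.

Payoff = -22300.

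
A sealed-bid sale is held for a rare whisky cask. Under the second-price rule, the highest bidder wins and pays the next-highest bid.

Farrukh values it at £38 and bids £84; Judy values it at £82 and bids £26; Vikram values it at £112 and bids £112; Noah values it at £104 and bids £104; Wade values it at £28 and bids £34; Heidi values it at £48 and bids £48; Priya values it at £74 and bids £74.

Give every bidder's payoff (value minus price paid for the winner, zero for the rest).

Payoffs: Farrukh £0, Judy £0, Vikram £8, Noah £0, Wade £0, Heidi £0, Priya £0.

Sorted high to low: Vikram £112, then Noah £104, then Farrukh £84, then Priya £74, then Heidi £48, then Wade £34, then Judy £26.
Vikram has the top bid and wins; the price is the second-highest bid, £104.
Vikram's payoff = £112 − £104 = £8. All other bidders lose, so their payoff is 0.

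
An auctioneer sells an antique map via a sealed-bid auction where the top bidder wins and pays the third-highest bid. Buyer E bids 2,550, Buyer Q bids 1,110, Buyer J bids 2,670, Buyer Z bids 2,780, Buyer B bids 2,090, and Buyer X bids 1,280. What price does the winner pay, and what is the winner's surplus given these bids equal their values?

Price 2,550; surplus 230.

Sorted high to low: Buyer Z 2,780, then Buyer J 2,670, then Buyer E 2,550, then Buyer B 2,090, then Buyer X 1,280, then Buyer Q 1,110.
Buyer Z is the highest bidder, so Buyer Z wins.
Under the third-price rule, the price is the third-highest bid: 2,550.
Surplus = 2,780 − 2,550 = 230.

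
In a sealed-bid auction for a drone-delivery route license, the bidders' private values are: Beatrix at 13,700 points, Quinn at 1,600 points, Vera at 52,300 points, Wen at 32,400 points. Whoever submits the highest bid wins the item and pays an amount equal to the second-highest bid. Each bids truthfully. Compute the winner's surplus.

Ranking the bids: Vera 52,300 points; Wen 32,400 points; Beatrix 13,700 points; Quinn 1,600 points.
Vera wins with the top bid and pays the second-highest, 32,400 points.
Surplus = 52,300 points − 32,400 points = 19,900 points.

Surplus = 19,900 points.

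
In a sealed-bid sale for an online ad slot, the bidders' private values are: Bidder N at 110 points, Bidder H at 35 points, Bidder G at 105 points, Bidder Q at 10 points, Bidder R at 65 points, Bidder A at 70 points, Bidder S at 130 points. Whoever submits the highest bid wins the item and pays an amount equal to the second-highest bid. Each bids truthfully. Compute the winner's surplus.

Ordered from highest: Bidder S 130 points > Bidder N 110 points > Bidder G 105 points > Bidder A 70 points > Bidder R 65 points > Bidder H 35 points > Bidder Q 10 points.
Bidder S wins with the top bid and pays the second-highest, 110 points.
Surplus = 130 points − 110 points = 20 points.

Winner's surplus: 20 points.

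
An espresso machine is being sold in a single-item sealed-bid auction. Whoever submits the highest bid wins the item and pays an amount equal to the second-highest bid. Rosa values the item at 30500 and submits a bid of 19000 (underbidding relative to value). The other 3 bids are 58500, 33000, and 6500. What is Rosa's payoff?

Highest competing bid: 58500.
Rosa's bid 19000 is not the highest, so Rosa loses, pays nothing, and earns zero payoff.

0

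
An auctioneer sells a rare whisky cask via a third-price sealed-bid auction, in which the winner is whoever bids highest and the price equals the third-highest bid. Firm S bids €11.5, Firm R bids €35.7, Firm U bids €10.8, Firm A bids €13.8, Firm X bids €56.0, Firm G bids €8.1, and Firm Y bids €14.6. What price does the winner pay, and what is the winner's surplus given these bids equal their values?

The winner pays €14.6 for a surplus of €41.4.

Sorted high to low: Firm X €56.0, then Firm R €35.7, then Firm Y €14.6, then Firm A €13.8, then Firm S €11.5, then Firm U €10.8, then Firm G €8.1.
Firm X is the highest bidder, so Firm X wins.
Under the third-price rule, the price is the third-highest bid: €14.6.
Surplus = €56.0 − €14.6 = €41.4.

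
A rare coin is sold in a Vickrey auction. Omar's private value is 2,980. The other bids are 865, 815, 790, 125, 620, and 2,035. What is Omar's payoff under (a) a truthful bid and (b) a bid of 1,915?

(a) 945  (b) 0

The highest competing bid is 2,035.
Bidding truthfully at 2,980: Omar has the top bid, wins, and pays the second-highest bid 2,035. Payoff = 2,980 − 2,035 = 945.
Bidding 1,915: the top bid is 2,035 (a rival), so Omar loses. Payoff = 0.
Deviating from a truthful bid can only lose payoff in a second-price auction — never gain.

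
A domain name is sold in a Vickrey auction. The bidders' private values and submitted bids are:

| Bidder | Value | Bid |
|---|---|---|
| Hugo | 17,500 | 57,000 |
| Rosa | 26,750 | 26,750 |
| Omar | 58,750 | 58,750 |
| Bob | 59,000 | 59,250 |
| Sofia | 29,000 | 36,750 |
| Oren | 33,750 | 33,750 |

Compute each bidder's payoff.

Sorted high to low: Bob 59,250 > Omar 58,750 > Hugo 57,000 > Sofia 36,750 > Oren 33,750 > Rosa 26,750.
Bob has the top bid and wins; the price is the second-highest bid, 58,750.
Bob's payoff = 59,000 − 58,750 = 250. All other bidders lose, so their payoff is 0.

Payoffs: Hugo 0, Rosa 0, Omar 0, Bob 250, Sofia 0, Oren 0.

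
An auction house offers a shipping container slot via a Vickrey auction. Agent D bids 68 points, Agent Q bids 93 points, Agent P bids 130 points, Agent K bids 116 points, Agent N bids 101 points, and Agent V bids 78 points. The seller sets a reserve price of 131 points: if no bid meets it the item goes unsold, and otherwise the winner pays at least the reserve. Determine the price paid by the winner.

unsold

Ranking the bids: Agent P 130 points; Agent K 116 points; Agent N 101 points; Agent Q 93 points; Agent V 78 points; Agent D 68 points.
The top bid 130 points is below the reserve 131 points, so the item goes unsold and nothing is paid.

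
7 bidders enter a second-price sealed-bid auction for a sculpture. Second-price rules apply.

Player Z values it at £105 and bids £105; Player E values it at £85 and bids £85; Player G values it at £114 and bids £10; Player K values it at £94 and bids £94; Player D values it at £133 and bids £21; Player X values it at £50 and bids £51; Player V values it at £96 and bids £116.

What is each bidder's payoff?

Bids in descending order: Player V £116 > Player Z £105 > Player K £94 > Player E £85 > Player X £51 > Player D £21 > Player G £10.
Player V has the top bid and wins; the price is the second-highest bid, £105.
Player V's payoff = £96 − £105 = -£9. All other bidders lose, so their payoff is 0.

Payoffs: Player Z £0, Player E £0, Player G £0, Player K £0, Player D £0, Player X £0, Player V -£9.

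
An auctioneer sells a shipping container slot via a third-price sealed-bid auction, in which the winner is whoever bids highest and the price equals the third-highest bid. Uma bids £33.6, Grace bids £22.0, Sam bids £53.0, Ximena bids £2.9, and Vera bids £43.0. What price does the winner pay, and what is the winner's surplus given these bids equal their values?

The winner pays £33.6 for a surplus of £19.4.

Sorted high to low: Sam £53.0; Vera £43.0; Uma £33.6; Grace £22.0; Ximena £2.9.
Sam is the highest bidder, so Sam wins.
Under the third-price rule, the price is the third-highest bid: £33.6.
Surplus = £53.0 − £33.6 = £19.4.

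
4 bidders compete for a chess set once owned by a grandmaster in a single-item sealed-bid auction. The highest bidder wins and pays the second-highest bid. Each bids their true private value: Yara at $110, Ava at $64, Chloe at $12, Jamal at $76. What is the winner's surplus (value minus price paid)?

Winner's surplus: $34.

Ranking the bids: Yara $110, then Jamal $76, then Ava $64, then Chloe $12.
Yara wins with the top bid and pays the second-highest, $76.
Surplus = $110 − $76 = $34.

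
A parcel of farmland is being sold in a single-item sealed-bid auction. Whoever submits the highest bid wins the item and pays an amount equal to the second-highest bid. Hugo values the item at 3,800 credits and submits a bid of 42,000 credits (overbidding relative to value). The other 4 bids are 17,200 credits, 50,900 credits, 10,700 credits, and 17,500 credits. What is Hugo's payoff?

Highest competing bid: 50,900 credits.
Hugo's bid 42,000 credits is not the highest, so Hugo loses, pays nothing, and earns zero payoff.

Payoff = 0 credits.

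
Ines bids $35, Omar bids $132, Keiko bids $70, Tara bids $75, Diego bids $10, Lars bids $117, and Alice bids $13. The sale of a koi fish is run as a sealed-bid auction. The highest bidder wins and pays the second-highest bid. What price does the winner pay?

Ranking the bids: Omar $132, then Lars $117, then Tara $75, then Keiko $70, then Ines $35, then Alice $13, then Diego $10.
Omar has the highest bid, so Omar wins.
The second-highest bid is $117, so that is what Omar pays.

The winner pays $117.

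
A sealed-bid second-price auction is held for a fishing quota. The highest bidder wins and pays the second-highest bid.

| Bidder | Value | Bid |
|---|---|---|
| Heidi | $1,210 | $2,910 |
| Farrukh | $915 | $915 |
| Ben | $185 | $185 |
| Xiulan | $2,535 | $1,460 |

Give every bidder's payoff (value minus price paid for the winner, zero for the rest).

Bids in descending order: Heidi $2,910; Xiulan $1,460; Farrukh $915; Ben $185.
Heidi has the top bid and wins; the price is the second-highest bid, $1,460.
Heidi's payoff = $1,210 − $1,460 = -$250. All other bidders lose, so their payoff is 0.

Payoffs: Heidi -$250, Farrukh $0, Ben $0, Xiulan $0.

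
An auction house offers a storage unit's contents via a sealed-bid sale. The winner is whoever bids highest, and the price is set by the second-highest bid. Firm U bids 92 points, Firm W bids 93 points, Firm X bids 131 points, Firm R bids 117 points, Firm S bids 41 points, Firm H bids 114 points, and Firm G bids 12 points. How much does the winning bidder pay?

Sorted high to low: Firm X 131 points, then Firm R 117 points, then Firm H 114 points, then Firm W 93 points, then Firm U 92 points, then Firm S 41 points, then Firm G 12 points.
Firm X has the highest bid, so Firm X wins.
The second-highest bid is 117 points, so that is what Firm X pays.

The winner pays 117 points.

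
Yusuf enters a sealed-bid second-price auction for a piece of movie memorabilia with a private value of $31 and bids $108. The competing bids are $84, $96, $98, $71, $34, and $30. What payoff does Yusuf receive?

-$67

Highest competing bid: $98.
Yusuf's bid $108 is the highest overall, so Yusuf wins and pays the second-highest bid, $98.
Payoff = value − price = $31 − $98 = -$67.
Overbidding won the item at a price above value — truthful bidding would have avoided this loss.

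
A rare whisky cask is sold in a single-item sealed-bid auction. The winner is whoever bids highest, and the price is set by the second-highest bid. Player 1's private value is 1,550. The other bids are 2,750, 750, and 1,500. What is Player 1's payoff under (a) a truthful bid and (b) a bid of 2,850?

(a) 0  (b) -1,200

The highest competing bid is 2,750.
Bidding truthfully at 1,550: the top bid is 2,750 (a rival), so Player 1 loses. Payoff = 0.
Bidding 2,850: Player 1 has the top bid, wins, and pays the second-highest bid 2,750. Payoff = 1,550 − 2,750 = -1,200.
Deviating from a truthful bid can only lose payoff in a second-price auction — never gain.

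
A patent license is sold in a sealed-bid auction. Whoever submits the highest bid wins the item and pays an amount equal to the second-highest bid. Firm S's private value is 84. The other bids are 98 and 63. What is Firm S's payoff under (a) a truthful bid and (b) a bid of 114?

The highest competing bid is 98.
Bidding truthfully at 84: the top bid is 98 (a rival), so Firm S loses. Payoff = 0.
Bidding 114: Firm S has the top bid, wins, and pays the second-highest bid 98. Payoff = 84 − 98 = -14.
Deviating from a truthful bid can only lose payoff in a second-price auction — never gain.

Truthful: 0; alternative: -14.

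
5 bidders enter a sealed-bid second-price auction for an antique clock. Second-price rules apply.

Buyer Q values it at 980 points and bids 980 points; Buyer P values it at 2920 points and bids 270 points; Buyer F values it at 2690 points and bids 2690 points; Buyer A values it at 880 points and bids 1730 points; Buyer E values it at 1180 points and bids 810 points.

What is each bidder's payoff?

Payoffs: Buyer Q 0 points, Buyer P 0 points, Buyer F 960 points, Buyer A 0 points, Buyer E 0 points.

Sorted high to low: Buyer F 2690 points, then Buyer A 1730 points, then Buyer Q 980 points, then Buyer E 810 points, then Buyer P 270 points.
Buyer F has the top bid and wins; the price is the second-highest bid, 1730 points.
Buyer F's payoff = 2690 points − 1730 points = 960 points. All other bidders lose, so their payoff is 0.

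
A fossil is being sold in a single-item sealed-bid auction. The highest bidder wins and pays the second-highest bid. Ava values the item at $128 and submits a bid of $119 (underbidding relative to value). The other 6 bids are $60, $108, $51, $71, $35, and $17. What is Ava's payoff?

Highest competing bid: $108.
Ava's bid $119 is the highest overall, so Ava wins and pays the second-highest bid, $108.
Payoff = value − price = $128 − $108 = $20.

Ava's payoff: $20.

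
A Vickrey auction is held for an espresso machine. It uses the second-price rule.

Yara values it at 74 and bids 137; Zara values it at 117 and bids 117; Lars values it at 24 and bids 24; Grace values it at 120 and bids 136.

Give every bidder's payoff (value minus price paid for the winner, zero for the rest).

Yara -62, Zara 0, Lars 0, Grace 0.

Bids in descending order: Yara 137, then Grace 136, then Zara 117, then Lars 24.
Yara has the top bid and wins; the price is the second-highest bid, 136.
Yara's payoff = 74 − 136 = -62. All other bidders lose, so their payoff is 0.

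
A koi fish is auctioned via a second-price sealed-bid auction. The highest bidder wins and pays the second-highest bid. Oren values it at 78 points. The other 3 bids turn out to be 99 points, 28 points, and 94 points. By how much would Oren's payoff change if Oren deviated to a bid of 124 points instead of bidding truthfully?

The highest competing bid is 99 points.
Bidding truthfully at 78 points: the top bid is 99 points (a rival), so Oren loses. Payoff = 0 points.
Bidding 124 points: Oren has the top bid, wins, and pays the second-highest bid 99 points. Payoff = 78 points − 99 points = -21 points.
Change = -21 points − 0 points = -21 points.

-21 points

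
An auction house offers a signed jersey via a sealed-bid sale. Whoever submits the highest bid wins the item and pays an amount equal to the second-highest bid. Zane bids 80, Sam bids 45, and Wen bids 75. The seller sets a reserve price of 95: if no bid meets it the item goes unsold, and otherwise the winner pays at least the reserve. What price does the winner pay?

Sorted high to low: Zane 80; Wen 75; Sam 45.
The top bid 80 is below the reserve 95, so the item goes unsold and nothing is paid.

unsold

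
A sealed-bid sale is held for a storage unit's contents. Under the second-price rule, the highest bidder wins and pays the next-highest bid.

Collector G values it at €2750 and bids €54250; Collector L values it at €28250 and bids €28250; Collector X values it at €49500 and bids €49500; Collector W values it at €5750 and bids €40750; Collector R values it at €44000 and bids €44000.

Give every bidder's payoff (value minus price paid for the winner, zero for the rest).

Collector G -€46750, Collector L €0, Collector X €0, Collector W €0, Collector R €0.

Ordered from highest: Collector G €54250; Collector X €49500; Collector R €44000; Collector W €40750; Collector L €28250.
Collector G has the top bid and wins; the price is the second-highest bid, €49500.
Collector G's payoff = €2750 − €49500 = -€46750. All other bidders lose, so their payoff is 0.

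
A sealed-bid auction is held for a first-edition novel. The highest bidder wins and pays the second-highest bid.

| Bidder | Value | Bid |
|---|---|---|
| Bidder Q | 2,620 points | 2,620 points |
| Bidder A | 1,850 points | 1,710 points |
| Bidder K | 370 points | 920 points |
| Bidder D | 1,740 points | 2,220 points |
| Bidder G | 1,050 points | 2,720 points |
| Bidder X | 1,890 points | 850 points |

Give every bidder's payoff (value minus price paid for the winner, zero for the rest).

Bids in descending order: Bidder G 2,720 points > Bidder Q 2,620 points > Bidder D 2,220 points > Bidder A 1,710 points > Bidder K 920 points > Bidder X 850 points.
Bidder G has the top bid and wins; the price is the second-highest bid, 2,620 points.
Bidder G's payoff = 1,050 points − 2,620 points = -1,570 points. All other bidders lose, so their payoff is 0.

Payoffs: Bidder Q 0 points, Bidder A 0 points, Bidder K 0 points, Bidder D 0 points, Bidder G -1,570 points, Bidder X 0 points.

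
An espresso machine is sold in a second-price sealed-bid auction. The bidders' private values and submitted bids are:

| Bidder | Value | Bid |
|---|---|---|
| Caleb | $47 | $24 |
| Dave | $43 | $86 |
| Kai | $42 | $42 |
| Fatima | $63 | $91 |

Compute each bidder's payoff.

Caleb $0, Dave $0, Kai $0, Fatima -$23.

Ranking the bids: Fatima $91, then Dave $86, then Kai $42, then Caleb $24.
Fatima has the top bid and wins; the price is the second-highest bid, $86.
Fatima's payoff = $63 − $86 = -$23. All other bidders lose, so their payoff is 0.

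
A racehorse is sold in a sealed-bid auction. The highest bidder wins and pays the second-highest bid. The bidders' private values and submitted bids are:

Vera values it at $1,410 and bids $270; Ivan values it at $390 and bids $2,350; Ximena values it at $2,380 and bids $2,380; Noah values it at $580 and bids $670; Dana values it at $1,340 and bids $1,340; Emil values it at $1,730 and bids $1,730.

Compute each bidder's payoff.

Ordered from highest: Ximena $2,380 > Ivan $2,350 > Emil $1,730 > Dana $1,340 > Noah $670 > Vera $270.
Ximena has the top bid and wins; the price is the second-highest bid, $2,350.
Ximena's payoff = $2,380 − $2,350 = $30. All other bidders lose, so their payoff is 0.

Vera $0, Ivan $0, Ximena $30, Noah $0, Dana $0, Emil $0.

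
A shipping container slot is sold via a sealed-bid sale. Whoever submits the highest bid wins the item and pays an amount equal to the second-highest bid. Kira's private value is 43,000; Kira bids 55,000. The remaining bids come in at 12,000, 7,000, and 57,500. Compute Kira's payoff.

0

Highest competing bid: 57,500.
Kira's bid 55,000 is not the highest, so Kira loses, pays nothing, and earns zero payoff.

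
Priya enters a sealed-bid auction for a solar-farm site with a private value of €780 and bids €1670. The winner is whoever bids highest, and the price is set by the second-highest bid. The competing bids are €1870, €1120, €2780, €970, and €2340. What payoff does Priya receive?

Priya's payoff: €0.

Highest competing bid: €2780.
Priya's bid €1670 is not the highest, so Priya loses, pays nothing, and earns zero payoff.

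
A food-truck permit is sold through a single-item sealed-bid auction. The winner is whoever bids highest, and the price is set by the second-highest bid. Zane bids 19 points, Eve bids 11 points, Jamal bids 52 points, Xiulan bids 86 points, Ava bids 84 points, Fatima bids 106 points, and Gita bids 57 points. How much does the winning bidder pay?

86 points

Ordered from highest: Fatima 106 points > Xiulan 86 points > Ava 84 points > Gita 57 points > Jamal 52 points > Zane 19 points > Eve 11 points.
Fatima has the highest bid, so Fatima wins.
The second-highest bid is 86 points, so that is what Fatima pays.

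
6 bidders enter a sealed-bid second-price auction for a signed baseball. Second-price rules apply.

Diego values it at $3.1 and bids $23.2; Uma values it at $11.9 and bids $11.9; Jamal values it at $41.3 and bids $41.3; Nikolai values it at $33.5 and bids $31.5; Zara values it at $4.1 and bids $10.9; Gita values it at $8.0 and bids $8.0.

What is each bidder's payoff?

Diego $0.0, Uma $0.0, Jamal $9.8, Nikolai $0.0, Zara $0.0, Gita $0.0.

Ordered from highest: Jamal $41.3; Nikolai $31.5; Diego $23.2; Uma $11.9; Zara $10.9; Gita $8.0.
Jamal has the top bid and wins; the price is the second-highest bid, $31.5.
Jamal's payoff = $41.3 − $31.5 = $9.8. All other bidders lose, so their payoff is 0.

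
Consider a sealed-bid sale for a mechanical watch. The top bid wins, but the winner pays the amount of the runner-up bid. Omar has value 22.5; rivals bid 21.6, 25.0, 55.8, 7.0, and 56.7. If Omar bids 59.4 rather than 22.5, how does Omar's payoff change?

The highest competing bid is 56.7.
Bidding truthfully at 22.5: the top bid is 56.7 (a rival), so Omar loses. Payoff = 0.0.
Bidding 59.4: Omar has the top bid, wins, and pays the second-highest bid 56.7. Payoff = 22.5 − 56.7 = -34.2.
Change = -34.2 − 0.0 = -34.2.
This is the dominant-strategy logic: truthful bidding weakly beats any alternative.

Change in payoff: -34.2.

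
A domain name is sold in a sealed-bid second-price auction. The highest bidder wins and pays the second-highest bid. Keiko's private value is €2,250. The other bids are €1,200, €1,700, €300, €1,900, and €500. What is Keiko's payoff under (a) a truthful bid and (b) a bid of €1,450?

The highest competing bid is €1,900.
Bidding truthfully at €2,250: Keiko has the top bid, wins, and pays the second-highest bid €1,900. Payoff = €2,250 − €1,900 = €350.
Bidding €1,450: the top bid is €1,900 (a rival), so Keiko loses. Payoff = €0.
Deviating from a truthful bid can only lose payoff in a second-price auction — never gain.

Truthful: €350; alternative: €0.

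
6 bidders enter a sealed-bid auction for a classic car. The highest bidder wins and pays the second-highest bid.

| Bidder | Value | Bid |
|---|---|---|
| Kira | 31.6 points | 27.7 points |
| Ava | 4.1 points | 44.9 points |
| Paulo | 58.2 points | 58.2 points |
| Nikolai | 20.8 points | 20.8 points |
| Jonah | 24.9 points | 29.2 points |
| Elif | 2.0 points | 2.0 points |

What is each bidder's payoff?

Ordered from highest: Paulo 58.2 points > Ava 44.9 points > Jonah 29.2 points > Kira 27.7 points > Nikolai 20.8 points > Elif 2.0 points.
Paulo has the top bid and wins; the price is the second-highest bid, 44.9 points.
Paulo's payoff = 58.2 points − 44.9 points = 13.3 points. All other bidders lose, so their payoff is 0.

Payoffs: Kira 0.0 points, Ava 0.0 points, Paulo 13.3 points, Nikolai 0.0 points, Jonah 0.0 points, Elif 0.0 points.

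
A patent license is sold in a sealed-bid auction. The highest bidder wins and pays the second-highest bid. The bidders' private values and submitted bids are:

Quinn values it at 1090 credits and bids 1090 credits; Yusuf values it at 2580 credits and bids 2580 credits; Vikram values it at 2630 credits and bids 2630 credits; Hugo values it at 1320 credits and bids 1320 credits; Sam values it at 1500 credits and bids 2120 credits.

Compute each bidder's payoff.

Ordered from highest: Vikram 2630 credits, then Yusuf 2580 credits, then Sam 2120 credits, then Hugo 1320 credits, then Quinn 1090 credits.
Vikram has the top bid and wins; the price is the second-highest bid, 2580 credits.
Vikram's payoff = 2630 credits − 2580 credits = 50 credits. All other bidders lose, so their payoff is 0.

Quinn 0 credits, Yusuf 0 credits, Vikram 50 credits, Hugo 0 credits, Sam 0 credits.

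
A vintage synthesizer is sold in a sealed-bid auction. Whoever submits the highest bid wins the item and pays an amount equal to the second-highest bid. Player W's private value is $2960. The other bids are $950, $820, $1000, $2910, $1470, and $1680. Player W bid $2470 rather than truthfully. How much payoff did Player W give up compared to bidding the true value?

Payoff forgone: $50.

The highest competing bid is $2910.
Bidding truthfully at $2960: Player W has the top bid, wins, and pays the second-highest bid $2910. Payoff = $2960 − $2910 = $50.
Bidding $2470: the top bid is $2910 (a rival), so Player W loses. Payoff = $0.
Regret = truthful payoff − actual payoff = $50 − $0 = $50.
Deviating from a truthful bid can only lose payoff in a second-price auction — never gain.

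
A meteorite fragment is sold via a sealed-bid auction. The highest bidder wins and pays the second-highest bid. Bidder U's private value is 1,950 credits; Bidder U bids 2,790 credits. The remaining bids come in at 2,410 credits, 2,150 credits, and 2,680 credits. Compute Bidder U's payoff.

Highest competing bid: 2,680 credits.
Bidder U's bid 2,790 credits is the highest overall, so Bidder U wins and pays the second-highest bid, 2,680 credits.
Payoff = value − price = 1,950 credits − 2,680 credits = -730 credits.
Overbidding won the item at a price above value — truthful bidding would have avoided this loss.

-730 credits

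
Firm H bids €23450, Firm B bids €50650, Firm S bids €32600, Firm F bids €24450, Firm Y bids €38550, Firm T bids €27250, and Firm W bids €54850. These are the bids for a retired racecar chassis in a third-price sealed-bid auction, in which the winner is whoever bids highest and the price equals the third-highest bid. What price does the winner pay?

Price paid: €38550.

Ordered from highest: Firm W €54850 > Firm B €50650 > Firm Y €38550 > Firm S €32600 > Firm T €27250 > Firm F €24450 > Firm H €23450.
Firm W is the highest bidder, so Firm W wins.
Under the third-price rule, the price is the third-highest bid: €38550.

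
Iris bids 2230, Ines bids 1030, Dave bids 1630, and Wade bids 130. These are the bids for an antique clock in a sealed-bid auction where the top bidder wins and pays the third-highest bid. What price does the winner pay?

Ordered from highest: Iris 2230, then Dave 1630, then Ines 1030, then Wade 130.
Iris is the highest bidder, so Iris wins.
Under the third-price rule, the price is the third-highest bid: 1030.

The winner pays 1030.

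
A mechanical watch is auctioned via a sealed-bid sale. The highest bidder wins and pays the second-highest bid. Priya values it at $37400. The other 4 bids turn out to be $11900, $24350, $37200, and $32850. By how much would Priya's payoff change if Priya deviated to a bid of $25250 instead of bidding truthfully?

-$200

The highest competing bid is $37200.
Bidding truthfully at $37400: Priya has the top bid, wins, and pays the second-highest bid $37200. Payoff = $37400 − $37200 = $200.
Bidding $25250: the top bid is $37200 (a rival), so Priya loses. Payoff = $0.
Change = $0 − $200 = -$200.
Deviating from a truthful bid can only lose payoff in a second-price auction — never gain.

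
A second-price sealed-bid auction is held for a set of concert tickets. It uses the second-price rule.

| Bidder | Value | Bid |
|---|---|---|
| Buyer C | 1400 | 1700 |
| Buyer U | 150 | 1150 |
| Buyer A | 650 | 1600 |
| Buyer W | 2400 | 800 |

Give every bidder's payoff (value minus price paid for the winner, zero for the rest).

Ranking the bids: Buyer C 1700; Buyer A 1600; Buyer U 1150; Buyer W 800.
Buyer C has the top bid and wins; the price is the second-highest bid, 1600.
Buyer C's payoff = 1400 − 1600 = -200. All other bidders lose, so their payoff is 0.

Buyer C -200, Buyer U 0, Buyer A 0, Buyer W 0.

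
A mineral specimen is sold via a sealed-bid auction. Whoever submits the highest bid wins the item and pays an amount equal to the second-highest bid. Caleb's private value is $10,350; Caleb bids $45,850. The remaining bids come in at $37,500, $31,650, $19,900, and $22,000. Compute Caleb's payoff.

Highest competing bid: $37,500.
Caleb's bid $45,850 is the highest overall, so Caleb wins and pays the second-highest bid, $37,500.
Payoff = value − price = $10,350 − $37,500 = -$27,150.
Overbidding won the item at a price above value — truthful bidding would have avoided this loss.

-$27,150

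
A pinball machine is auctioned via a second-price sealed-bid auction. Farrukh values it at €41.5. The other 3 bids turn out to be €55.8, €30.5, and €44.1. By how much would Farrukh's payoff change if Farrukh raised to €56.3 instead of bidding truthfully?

The highest competing bid is €55.8.
Bidding truthfully at €41.5: the top bid is €55.8 (a rival), so Farrukh loses. Payoff = €0.0.
Bidding €56.3: Farrukh has the top bid, wins, and pays the second-highest bid €55.8. Payoff = €41.5 − €55.8 = -€14.3.
Change = -€14.3 − €0.0 = -€14.3.
Deviating from a truthful bid can only lose payoff in a second-price auction — never gain.

-€14.3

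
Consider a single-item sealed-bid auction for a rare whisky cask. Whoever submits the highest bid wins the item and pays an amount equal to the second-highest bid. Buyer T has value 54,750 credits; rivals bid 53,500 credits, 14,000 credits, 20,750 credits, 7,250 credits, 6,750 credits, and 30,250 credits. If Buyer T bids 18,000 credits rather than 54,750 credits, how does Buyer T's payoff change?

The highest competing bid is 53,500 credits.
Bidding truthfully at 54,750 credits: Buyer T has the top bid, wins, and pays the second-highest bid 53,500 credits. Payoff = 54,750 credits − 53,500 credits = 1,250 credits.
Bidding 18,000 credits: the top bid is 53,500 credits (a rival), so Buyer T loses. Payoff = 0 credits.
Change = 0 credits − 1,250 credits = -1,250 credits.
Deviating from a truthful bid can only lose payoff in a second-price auction — never gain.

-1,250 credits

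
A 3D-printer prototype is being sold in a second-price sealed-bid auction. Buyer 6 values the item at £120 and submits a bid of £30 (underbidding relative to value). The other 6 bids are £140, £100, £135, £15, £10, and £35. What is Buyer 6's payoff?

The bidder's payoff: £0.

Highest competing bid: £140.
Buyer 6's bid £30 is not the highest, so Buyer 6 loses, pays nothing, and earns zero payoff.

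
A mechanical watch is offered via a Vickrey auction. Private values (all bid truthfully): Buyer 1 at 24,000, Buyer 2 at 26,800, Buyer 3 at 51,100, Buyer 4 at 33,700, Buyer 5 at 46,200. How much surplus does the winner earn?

Winner's surplus: 4,900.

Ordered from highest: Buyer 3 51,100 > Buyer 5 46,200 > Buyer 4 33,700 > Buyer 2 26,800 > Buyer 1 24,000.
Buyer 3 wins with the top bid and pays the second-highest, 46,200.
Surplus = 51,100 − 46,200 = 4,900.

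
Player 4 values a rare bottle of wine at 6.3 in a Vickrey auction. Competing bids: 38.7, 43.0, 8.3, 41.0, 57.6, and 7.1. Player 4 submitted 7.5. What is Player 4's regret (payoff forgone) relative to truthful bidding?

Payoff forgone: 0.0.

The highest competing bid is 57.6.
Bidding truthfully at 6.3: the top bid is 57.6 (a rival), so Player 4 loses. Payoff = 0.0.
Bidding 7.5: the top bid is 57.6 (a rival), so Player 4 loses. Payoff = 0.0.
Regret = truthful payoff − actual payoff = 0.0 − 0.0 = 0.0.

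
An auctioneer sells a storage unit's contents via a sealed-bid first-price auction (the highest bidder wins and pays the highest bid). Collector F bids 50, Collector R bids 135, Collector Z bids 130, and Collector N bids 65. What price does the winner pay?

Ranking the bids: Collector R 135 > Collector Z 130 > Collector N 65 > Collector F 50.
Collector R is the highest bidder, so Collector R wins.
Under the first-price rule, the price is the highest bid: 135.

Price paid: 135.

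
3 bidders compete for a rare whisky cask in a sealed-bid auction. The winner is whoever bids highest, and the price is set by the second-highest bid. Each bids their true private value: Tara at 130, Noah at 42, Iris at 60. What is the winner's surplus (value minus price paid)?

Sorted high to low: Tara 130, then Iris 60, then Noah 42.
Tara wins with the top bid and pays the second-highest, 60.
Surplus = 130 − 60 = 70.

70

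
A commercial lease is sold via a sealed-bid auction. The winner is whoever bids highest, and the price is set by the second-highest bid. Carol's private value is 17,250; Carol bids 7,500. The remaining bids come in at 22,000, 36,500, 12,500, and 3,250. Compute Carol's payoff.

Payoff = 0.

Highest competing bid: 36,500.
Carol's bid 7,500 is not the highest, so Carol loses, pays nothing, and earns zero payoff.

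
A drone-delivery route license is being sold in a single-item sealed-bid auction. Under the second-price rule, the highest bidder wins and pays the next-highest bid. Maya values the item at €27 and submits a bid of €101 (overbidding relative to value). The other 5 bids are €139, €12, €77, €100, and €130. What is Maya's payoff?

Highest competing bid: €139.
Maya's bid €101 is not the highest, so Maya loses, pays nothing, and earns zero payoff.

Maya's payoff: €0.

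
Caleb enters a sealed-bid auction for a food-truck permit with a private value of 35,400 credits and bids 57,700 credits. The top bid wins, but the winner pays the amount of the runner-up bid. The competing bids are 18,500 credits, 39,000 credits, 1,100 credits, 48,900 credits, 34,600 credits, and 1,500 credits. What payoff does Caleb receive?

Caleb's payoff: -13,500 credits.

Highest competing bid: 48,900 credits.
Caleb's bid 57,700 credits is the highest overall, so Caleb wins and pays the second-highest bid, 48,900 credits.
Payoff = value − price = 35,400 credits − 48,900 credits = -13,500 credits.
Overbidding won the item at a price above value — truthful bidding would have avoided this loss.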